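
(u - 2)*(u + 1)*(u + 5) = u^3 + 4*u^2 - 7*u - 10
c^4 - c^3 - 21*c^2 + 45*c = c*(c - 3)^2*(c + 5)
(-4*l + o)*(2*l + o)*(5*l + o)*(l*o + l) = -40*l^4*o - 40*l^4 - 18*l^3*o^2 - 18*l^3*o + 3*l^2*o^3 + 3*l^2*o^2 + l*o^4 + l*o^3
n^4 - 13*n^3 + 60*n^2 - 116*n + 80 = (n - 5)*(n - 4)*(n - 2)^2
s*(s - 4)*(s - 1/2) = s^3 - 9*s^2/2 + 2*s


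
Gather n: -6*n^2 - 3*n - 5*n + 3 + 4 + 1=-6*n^2 - 8*n + 8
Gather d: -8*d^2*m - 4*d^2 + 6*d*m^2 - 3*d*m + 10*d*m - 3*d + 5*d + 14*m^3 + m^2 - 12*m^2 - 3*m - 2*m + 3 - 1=d^2*(-8*m - 4) + d*(6*m^2 + 7*m + 2) + 14*m^3 - 11*m^2 - 5*m + 2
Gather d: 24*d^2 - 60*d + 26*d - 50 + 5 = 24*d^2 - 34*d - 45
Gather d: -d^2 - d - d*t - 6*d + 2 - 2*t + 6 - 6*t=-d^2 + d*(-t - 7) - 8*t + 8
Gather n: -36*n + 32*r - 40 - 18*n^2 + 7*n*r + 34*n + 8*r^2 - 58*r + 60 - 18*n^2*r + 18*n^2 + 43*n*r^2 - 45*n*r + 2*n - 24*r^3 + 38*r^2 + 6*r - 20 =-18*n^2*r + n*(43*r^2 - 38*r) - 24*r^3 + 46*r^2 - 20*r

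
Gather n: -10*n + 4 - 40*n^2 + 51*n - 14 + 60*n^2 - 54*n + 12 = 20*n^2 - 13*n + 2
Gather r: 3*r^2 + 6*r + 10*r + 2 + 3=3*r^2 + 16*r + 5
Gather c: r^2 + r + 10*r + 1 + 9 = r^2 + 11*r + 10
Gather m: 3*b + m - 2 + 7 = 3*b + m + 5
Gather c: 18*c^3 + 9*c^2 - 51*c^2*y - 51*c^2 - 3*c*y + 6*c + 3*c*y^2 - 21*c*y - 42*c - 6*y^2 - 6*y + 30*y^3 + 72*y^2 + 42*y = 18*c^3 + c^2*(-51*y - 42) + c*(3*y^2 - 24*y - 36) + 30*y^3 + 66*y^2 + 36*y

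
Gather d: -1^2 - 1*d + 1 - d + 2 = 2 - 2*d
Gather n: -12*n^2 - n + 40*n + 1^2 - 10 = -12*n^2 + 39*n - 9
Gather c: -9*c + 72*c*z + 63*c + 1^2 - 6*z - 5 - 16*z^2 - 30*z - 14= c*(72*z + 54) - 16*z^2 - 36*z - 18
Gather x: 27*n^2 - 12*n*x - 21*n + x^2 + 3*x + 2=27*n^2 - 21*n + x^2 + x*(3 - 12*n) + 2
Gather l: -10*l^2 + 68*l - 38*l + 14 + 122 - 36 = -10*l^2 + 30*l + 100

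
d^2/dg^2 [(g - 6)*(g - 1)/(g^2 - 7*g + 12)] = 12*(-3*g^2 + 21*g - 37)/(g^6 - 21*g^5 + 183*g^4 - 847*g^3 + 2196*g^2 - 3024*g + 1728)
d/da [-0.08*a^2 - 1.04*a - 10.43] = -0.16*a - 1.04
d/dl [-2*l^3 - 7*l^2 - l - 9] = -6*l^2 - 14*l - 1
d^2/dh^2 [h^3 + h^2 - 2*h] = 6*h + 2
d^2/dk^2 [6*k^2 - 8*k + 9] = 12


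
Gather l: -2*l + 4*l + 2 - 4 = 2*l - 2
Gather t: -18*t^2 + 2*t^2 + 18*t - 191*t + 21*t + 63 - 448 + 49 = -16*t^2 - 152*t - 336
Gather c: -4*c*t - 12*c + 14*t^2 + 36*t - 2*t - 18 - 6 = c*(-4*t - 12) + 14*t^2 + 34*t - 24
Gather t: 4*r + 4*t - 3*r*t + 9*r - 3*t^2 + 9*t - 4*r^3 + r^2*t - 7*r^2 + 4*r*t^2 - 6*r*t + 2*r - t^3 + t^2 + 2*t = -4*r^3 - 7*r^2 + 15*r - t^3 + t^2*(4*r - 2) + t*(r^2 - 9*r + 15)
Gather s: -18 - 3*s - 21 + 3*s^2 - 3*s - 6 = 3*s^2 - 6*s - 45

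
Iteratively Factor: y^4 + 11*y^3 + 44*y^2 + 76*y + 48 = (y + 2)*(y^3 + 9*y^2 + 26*y + 24) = (y + 2)*(y + 4)*(y^2 + 5*y + 6) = (y + 2)^2*(y + 4)*(y + 3)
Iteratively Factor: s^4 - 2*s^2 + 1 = (s + 1)*(s^3 - s^2 - s + 1) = (s - 1)*(s + 1)*(s^2 - 1) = (s - 1)*(s + 1)^2*(s - 1)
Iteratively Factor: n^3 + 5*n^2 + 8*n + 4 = (n + 2)*(n^2 + 3*n + 2) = (n + 1)*(n + 2)*(n + 2)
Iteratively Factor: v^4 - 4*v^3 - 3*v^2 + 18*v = (v)*(v^3 - 4*v^2 - 3*v + 18) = v*(v + 2)*(v^2 - 6*v + 9) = v*(v - 3)*(v + 2)*(v - 3)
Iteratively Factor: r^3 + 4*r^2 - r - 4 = (r - 1)*(r^2 + 5*r + 4) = (r - 1)*(r + 1)*(r + 4)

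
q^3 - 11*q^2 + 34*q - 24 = (q - 6)*(q - 4)*(q - 1)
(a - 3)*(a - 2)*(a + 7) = a^3 + 2*a^2 - 29*a + 42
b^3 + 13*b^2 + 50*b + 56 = (b + 2)*(b + 4)*(b + 7)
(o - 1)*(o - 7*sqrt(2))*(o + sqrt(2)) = o^3 - 6*sqrt(2)*o^2 - o^2 - 14*o + 6*sqrt(2)*o + 14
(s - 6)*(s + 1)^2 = s^3 - 4*s^2 - 11*s - 6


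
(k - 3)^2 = k^2 - 6*k + 9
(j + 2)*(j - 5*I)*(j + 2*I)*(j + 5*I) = j^4 + 2*j^3 + 2*I*j^3 + 25*j^2 + 4*I*j^2 + 50*j + 50*I*j + 100*I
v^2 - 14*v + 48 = (v - 8)*(v - 6)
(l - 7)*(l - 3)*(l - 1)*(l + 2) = l^4 - 9*l^3 + 9*l^2 + 41*l - 42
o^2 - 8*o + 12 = (o - 6)*(o - 2)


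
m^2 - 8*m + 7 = (m - 7)*(m - 1)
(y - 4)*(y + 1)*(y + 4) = y^3 + y^2 - 16*y - 16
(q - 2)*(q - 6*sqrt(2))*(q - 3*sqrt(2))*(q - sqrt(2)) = q^4 - 10*sqrt(2)*q^3 - 2*q^3 + 20*sqrt(2)*q^2 + 54*q^2 - 108*q - 36*sqrt(2)*q + 72*sqrt(2)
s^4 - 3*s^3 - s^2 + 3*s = s*(s - 3)*(s - 1)*(s + 1)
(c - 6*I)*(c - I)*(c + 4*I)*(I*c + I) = I*c^4 + 3*c^3 + I*c^3 + 3*c^2 + 22*I*c^2 + 24*c + 22*I*c + 24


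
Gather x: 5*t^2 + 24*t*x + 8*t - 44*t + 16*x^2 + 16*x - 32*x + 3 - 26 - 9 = 5*t^2 - 36*t + 16*x^2 + x*(24*t - 16) - 32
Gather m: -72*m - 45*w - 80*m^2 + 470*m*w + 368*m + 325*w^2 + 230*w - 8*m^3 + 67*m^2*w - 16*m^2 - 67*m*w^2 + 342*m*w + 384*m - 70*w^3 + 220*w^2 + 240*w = -8*m^3 + m^2*(67*w - 96) + m*(-67*w^2 + 812*w + 680) - 70*w^3 + 545*w^2 + 425*w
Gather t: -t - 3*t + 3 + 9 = 12 - 4*t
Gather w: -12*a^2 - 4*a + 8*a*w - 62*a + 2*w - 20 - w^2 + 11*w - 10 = -12*a^2 - 66*a - w^2 + w*(8*a + 13) - 30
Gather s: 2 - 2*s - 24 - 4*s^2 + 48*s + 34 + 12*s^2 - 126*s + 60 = 8*s^2 - 80*s + 72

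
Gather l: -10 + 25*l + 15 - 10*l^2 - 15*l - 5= -10*l^2 + 10*l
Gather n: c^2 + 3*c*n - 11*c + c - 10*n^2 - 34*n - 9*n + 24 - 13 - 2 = c^2 - 10*c - 10*n^2 + n*(3*c - 43) + 9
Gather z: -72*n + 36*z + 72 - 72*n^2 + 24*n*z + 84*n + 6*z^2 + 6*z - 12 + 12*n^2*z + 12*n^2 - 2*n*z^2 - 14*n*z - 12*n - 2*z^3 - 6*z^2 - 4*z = -60*n^2 - 2*n*z^2 - 2*z^3 + z*(12*n^2 + 10*n + 38) + 60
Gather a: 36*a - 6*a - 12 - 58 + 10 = 30*a - 60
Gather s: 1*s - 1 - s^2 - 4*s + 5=-s^2 - 3*s + 4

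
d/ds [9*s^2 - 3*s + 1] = 18*s - 3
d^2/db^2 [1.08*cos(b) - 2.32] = -1.08*cos(b)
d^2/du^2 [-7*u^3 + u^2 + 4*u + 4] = 2 - 42*u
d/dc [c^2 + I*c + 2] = 2*c + I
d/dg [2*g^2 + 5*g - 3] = 4*g + 5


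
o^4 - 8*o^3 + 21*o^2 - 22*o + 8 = (o - 4)*(o - 2)*(o - 1)^2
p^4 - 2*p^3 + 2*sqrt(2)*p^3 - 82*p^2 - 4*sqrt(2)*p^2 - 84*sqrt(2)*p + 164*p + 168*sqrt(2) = (p - 2)*(p - 6*sqrt(2))*(p + sqrt(2))*(p + 7*sqrt(2))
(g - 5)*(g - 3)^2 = g^3 - 11*g^2 + 39*g - 45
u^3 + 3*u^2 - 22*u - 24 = (u - 4)*(u + 1)*(u + 6)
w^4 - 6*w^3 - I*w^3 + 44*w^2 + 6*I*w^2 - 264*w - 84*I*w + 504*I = (w - 6)*(w - 6*I)*(w - 2*I)*(w + 7*I)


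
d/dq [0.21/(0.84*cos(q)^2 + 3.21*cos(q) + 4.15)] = (0.3528*cos(q) + 0.6741)*sin(q)/(0.84*cos(q)^2 + 3.21*cos(q) + 4.15)^2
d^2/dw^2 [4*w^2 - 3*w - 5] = 8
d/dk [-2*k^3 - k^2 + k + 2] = -6*k^2 - 2*k + 1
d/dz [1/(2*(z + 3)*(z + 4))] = (-z - 7/2)/(z^4 + 14*z^3 + 73*z^2 + 168*z + 144)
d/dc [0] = 0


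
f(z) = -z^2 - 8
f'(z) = -2*z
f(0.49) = -8.24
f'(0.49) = -0.98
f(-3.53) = -20.46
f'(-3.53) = 7.06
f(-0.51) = -8.26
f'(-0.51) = 1.02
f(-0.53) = -8.28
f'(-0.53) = 1.06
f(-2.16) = -12.67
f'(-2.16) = 4.32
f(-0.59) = -8.35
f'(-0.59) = 1.18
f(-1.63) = -10.66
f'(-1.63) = 3.26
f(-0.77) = -8.59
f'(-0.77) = 1.54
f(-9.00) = -89.00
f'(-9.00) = 18.00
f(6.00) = -44.00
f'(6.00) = -12.00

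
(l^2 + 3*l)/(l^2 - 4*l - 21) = l/(l - 7)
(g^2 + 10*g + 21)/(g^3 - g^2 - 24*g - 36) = (g + 7)/(g^2 - 4*g - 12)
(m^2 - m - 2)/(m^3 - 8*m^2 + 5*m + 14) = 1/(m - 7)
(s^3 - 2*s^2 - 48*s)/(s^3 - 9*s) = (s^2 - 2*s - 48)/(s^2 - 9)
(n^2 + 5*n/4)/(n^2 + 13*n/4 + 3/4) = n*(4*n + 5)/(4*n^2 + 13*n + 3)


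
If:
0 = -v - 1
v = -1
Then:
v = -1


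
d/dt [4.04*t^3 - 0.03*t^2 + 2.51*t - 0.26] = 12.12*t^2 - 0.06*t + 2.51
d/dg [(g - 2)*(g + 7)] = 2*g + 5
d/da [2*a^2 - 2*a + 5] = 4*a - 2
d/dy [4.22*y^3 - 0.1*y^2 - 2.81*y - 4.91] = 12.66*y^2 - 0.2*y - 2.81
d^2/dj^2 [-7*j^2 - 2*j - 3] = -14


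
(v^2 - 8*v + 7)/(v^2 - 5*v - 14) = (v - 1)/(v + 2)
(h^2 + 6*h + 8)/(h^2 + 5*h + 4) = (h + 2)/(h + 1)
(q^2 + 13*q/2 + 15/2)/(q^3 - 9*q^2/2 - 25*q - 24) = (q + 5)/(q^2 - 6*q - 16)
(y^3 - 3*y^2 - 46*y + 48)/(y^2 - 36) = (y^2 - 9*y + 8)/(y - 6)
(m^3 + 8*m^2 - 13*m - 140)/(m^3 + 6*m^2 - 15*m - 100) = (m + 7)/(m + 5)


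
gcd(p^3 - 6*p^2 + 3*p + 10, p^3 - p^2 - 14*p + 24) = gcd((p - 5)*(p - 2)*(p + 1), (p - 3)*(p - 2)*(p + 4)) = p - 2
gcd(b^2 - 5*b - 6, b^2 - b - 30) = b - 6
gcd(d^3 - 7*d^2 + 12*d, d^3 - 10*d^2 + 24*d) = d^2 - 4*d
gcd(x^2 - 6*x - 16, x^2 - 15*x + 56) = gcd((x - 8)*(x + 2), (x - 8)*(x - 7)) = x - 8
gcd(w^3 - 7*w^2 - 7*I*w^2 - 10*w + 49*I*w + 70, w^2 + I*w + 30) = w - 5*I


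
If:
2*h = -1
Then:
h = -1/2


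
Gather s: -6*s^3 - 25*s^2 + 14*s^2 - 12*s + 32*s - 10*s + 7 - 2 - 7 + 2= -6*s^3 - 11*s^2 + 10*s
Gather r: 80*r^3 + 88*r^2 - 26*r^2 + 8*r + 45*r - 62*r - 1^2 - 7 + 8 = 80*r^3 + 62*r^2 - 9*r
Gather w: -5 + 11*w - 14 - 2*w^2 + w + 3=-2*w^2 + 12*w - 16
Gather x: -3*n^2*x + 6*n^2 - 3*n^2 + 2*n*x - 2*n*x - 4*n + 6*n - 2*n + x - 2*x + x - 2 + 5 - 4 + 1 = -3*n^2*x + 3*n^2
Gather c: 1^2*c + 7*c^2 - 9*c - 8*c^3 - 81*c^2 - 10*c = -8*c^3 - 74*c^2 - 18*c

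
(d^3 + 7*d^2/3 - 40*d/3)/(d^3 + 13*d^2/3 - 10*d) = (3*d^2 + 7*d - 40)/(3*d^2 + 13*d - 30)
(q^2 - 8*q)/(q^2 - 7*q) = (q - 8)/(q - 7)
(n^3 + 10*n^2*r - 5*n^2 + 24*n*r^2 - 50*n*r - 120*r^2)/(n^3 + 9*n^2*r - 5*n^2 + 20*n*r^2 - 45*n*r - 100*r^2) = (n + 6*r)/(n + 5*r)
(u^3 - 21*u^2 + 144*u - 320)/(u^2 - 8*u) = u - 13 + 40/u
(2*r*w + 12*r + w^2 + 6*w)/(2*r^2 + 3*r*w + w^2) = (w + 6)/(r + w)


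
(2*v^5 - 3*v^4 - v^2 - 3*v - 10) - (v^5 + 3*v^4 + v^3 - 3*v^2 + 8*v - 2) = v^5 - 6*v^4 - v^3 + 2*v^2 - 11*v - 8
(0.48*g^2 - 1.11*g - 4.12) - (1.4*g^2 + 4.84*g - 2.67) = -0.92*g^2 - 5.95*g - 1.45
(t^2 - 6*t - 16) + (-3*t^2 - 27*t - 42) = -2*t^2 - 33*t - 58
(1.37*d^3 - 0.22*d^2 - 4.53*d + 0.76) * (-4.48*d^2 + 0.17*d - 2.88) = -6.1376*d^5 + 1.2185*d^4 + 16.3114*d^3 - 3.5413*d^2 + 13.1756*d - 2.1888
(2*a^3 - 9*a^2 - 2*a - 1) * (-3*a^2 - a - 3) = -6*a^5 + 25*a^4 + 9*a^3 + 32*a^2 + 7*a + 3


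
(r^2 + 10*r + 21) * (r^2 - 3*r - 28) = r^4 + 7*r^3 - 37*r^2 - 343*r - 588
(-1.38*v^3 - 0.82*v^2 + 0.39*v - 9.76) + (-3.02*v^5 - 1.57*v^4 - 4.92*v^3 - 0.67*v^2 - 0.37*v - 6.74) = -3.02*v^5 - 1.57*v^4 - 6.3*v^3 - 1.49*v^2 + 0.02*v - 16.5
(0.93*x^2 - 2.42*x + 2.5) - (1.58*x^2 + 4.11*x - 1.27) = -0.65*x^2 - 6.53*x + 3.77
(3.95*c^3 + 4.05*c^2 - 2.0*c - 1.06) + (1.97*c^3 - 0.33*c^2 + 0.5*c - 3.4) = 5.92*c^3 + 3.72*c^2 - 1.5*c - 4.46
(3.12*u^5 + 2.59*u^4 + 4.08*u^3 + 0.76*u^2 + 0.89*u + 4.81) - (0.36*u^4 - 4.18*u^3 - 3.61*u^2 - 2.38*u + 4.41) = 3.12*u^5 + 2.23*u^4 + 8.26*u^3 + 4.37*u^2 + 3.27*u + 0.399999999999999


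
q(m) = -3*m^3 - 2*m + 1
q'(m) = -9*m^2 - 2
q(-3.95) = 193.79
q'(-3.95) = -142.42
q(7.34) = -1200.02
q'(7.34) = -486.88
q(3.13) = -97.25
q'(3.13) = -90.17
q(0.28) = 0.37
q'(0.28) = -2.71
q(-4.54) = 290.81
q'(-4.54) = -187.50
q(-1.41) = 12.23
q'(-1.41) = -19.89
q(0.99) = -3.89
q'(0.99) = -10.82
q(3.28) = -111.42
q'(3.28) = -98.83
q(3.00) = -86.00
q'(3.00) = -83.00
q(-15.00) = 10156.00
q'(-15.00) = -2027.00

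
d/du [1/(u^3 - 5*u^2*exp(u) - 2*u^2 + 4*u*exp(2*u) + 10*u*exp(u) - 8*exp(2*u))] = (5*u^2*exp(u) - 3*u^2 - 8*u*exp(2*u) + 4*u + 12*exp(2*u) - 10*exp(u))/(u^3 - 5*u^2*exp(u) - 2*u^2 + 4*u*exp(2*u) + 10*u*exp(u) - 8*exp(2*u))^2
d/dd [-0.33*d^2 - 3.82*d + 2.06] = -0.66*d - 3.82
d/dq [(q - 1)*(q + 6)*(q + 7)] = 3*q^2 + 24*q + 29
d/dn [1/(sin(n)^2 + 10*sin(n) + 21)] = -2*(sin(n) + 5)*cos(n)/(sin(n)^2 + 10*sin(n) + 21)^2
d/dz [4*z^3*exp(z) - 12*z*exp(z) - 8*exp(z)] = 4*(z^3 + 3*z^2 - 3*z - 5)*exp(z)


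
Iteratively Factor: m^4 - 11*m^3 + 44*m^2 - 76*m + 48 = (m - 2)*(m^3 - 9*m^2 + 26*m - 24) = (m - 3)*(m - 2)*(m^2 - 6*m + 8) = (m - 3)*(m - 2)^2*(m - 4)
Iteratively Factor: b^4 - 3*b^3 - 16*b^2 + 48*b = (b - 3)*(b^3 - 16*b) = (b - 4)*(b - 3)*(b^2 + 4*b) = b*(b - 4)*(b - 3)*(b + 4)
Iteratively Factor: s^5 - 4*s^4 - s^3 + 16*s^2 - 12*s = (s - 2)*(s^4 - 2*s^3 - 5*s^2 + 6*s) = s*(s - 2)*(s^3 - 2*s^2 - 5*s + 6) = s*(s - 2)*(s + 2)*(s^2 - 4*s + 3) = s*(s - 3)*(s - 2)*(s + 2)*(s - 1)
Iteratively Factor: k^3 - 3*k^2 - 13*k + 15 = (k + 3)*(k^2 - 6*k + 5) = (k - 1)*(k + 3)*(k - 5)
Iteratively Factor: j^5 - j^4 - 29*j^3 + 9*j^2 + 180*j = (j - 3)*(j^4 + 2*j^3 - 23*j^2 - 60*j) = (j - 5)*(j - 3)*(j^3 + 7*j^2 + 12*j) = (j - 5)*(j - 3)*(j + 3)*(j^2 + 4*j) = j*(j - 5)*(j - 3)*(j + 3)*(j + 4)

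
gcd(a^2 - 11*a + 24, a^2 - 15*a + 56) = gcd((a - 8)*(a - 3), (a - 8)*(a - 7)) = a - 8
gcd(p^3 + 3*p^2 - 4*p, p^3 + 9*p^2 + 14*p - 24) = p^2 + 3*p - 4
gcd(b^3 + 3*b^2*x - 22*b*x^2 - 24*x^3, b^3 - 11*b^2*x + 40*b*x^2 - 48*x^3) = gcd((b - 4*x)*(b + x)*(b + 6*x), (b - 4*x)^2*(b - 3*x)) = -b + 4*x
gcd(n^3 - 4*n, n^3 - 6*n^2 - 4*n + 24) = n^2 - 4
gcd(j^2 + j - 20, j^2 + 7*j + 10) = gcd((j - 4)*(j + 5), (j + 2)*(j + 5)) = j + 5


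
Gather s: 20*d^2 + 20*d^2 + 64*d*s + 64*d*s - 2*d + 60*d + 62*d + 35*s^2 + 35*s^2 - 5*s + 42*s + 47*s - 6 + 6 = 40*d^2 + 120*d + 70*s^2 + s*(128*d + 84)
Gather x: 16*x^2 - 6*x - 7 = 16*x^2 - 6*x - 7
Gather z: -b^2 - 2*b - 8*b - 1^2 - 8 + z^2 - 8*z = -b^2 - 10*b + z^2 - 8*z - 9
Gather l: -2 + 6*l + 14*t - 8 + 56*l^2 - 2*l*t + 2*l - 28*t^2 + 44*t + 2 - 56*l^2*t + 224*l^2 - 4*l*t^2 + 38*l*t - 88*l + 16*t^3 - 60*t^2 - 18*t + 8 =l^2*(280 - 56*t) + l*(-4*t^2 + 36*t - 80) + 16*t^3 - 88*t^2 + 40*t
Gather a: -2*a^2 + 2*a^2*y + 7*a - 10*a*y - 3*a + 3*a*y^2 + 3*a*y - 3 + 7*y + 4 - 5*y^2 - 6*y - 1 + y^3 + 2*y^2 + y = a^2*(2*y - 2) + a*(3*y^2 - 7*y + 4) + y^3 - 3*y^2 + 2*y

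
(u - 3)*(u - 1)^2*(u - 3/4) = u^4 - 23*u^3/4 + 43*u^2/4 - 33*u/4 + 9/4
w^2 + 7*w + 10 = (w + 2)*(w + 5)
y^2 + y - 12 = (y - 3)*(y + 4)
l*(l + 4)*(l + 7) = l^3 + 11*l^2 + 28*l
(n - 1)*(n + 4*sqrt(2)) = n^2 - n + 4*sqrt(2)*n - 4*sqrt(2)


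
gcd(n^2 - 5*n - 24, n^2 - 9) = n + 3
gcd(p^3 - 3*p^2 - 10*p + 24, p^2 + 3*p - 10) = p - 2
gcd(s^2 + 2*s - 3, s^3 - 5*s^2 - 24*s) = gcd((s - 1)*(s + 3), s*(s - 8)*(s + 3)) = s + 3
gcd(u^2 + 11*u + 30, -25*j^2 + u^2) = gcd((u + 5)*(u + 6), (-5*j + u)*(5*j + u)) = 1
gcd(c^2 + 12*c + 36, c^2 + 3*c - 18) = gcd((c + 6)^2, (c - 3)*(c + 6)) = c + 6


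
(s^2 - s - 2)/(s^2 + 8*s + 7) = (s - 2)/(s + 7)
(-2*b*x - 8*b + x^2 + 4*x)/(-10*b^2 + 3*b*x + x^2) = (x + 4)/(5*b + x)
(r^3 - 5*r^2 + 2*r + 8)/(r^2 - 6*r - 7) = (r^2 - 6*r + 8)/(r - 7)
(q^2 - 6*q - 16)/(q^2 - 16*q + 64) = (q + 2)/(q - 8)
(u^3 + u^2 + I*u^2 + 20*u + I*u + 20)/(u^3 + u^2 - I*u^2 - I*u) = (u^2 + I*u + 20)/(u*(u - I))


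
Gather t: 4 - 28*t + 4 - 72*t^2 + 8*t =-72*t^2 - 20*t + 8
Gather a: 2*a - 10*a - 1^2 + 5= 4 - 8*a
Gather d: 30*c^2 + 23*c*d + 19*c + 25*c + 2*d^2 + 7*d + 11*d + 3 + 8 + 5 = 30*c^2 + 44*c + 2*d^2 + d*(23*c + 18) + 16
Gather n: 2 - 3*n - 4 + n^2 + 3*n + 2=n^2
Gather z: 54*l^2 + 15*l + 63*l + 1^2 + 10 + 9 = 54*l^2 + 78*l + 20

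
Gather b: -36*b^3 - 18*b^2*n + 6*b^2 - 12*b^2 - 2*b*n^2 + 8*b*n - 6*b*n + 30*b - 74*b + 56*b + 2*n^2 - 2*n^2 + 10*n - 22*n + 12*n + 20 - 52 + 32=-36*b^3 + b^2*(-18*n - 6) + b*(-2*n^2 + 2*n + 12)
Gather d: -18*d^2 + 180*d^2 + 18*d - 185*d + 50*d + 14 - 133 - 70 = 162*d^2 - 117*d - 189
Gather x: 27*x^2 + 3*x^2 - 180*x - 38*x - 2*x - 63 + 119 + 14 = 30*x^2 - 220*x + 70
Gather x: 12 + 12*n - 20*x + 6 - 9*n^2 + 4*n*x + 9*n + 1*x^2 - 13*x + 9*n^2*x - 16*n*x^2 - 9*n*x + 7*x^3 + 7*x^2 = -9*n^2 + 21*n + 7*x^3 + x^2*(8 - 16*n) + x*(9*n^2 - 5*n - 33) + 18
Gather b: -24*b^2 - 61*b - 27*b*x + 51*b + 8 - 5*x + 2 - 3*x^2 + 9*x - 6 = -24*b^2 + b*(-27*x - 10) - 3*x^2 + 4*x + 4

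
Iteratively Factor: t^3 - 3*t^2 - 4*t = (t - 4)*(t^2 + t) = (t - 4)*(t + 1)*(t)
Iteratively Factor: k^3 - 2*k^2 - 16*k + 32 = (k - 4)*(k^2 + 2*k - 8) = (k - 4)*(k + 4)*(k - 2)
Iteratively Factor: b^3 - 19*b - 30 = (b - 5)*(b^2 + 5*b + 6) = (b - 5)*(b + 2)*(b + 3)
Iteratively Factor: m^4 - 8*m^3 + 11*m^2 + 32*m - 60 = (m - 5)*(m^3 - 3*m^2 - 4*m + 12) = (m - 5)*(m - 2)*(m^2 - m - 6) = (m - 5)*(m - 3)*(m - 2)*(m + 2)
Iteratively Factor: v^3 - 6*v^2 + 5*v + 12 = (v - 4)*(v^2 - 2*v - 3) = (v - 4)*(v - 3)*(v + 1)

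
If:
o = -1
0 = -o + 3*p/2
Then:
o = -1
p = -2/3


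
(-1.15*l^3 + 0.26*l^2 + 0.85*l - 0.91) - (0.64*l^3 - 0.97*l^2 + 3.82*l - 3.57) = -1.79*l^3 + 1.23*l^2 - 2.97*l + 2.66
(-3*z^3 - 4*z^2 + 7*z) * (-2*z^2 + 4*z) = 6*z^5 - 4*z^4 - 30*z^3 + 28*z^2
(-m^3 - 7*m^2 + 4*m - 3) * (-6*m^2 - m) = 6*m^5 + 43*m^4 - 17*m^3 + 14*m^2 + 3*m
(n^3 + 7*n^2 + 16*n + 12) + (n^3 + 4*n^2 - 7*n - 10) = 2*n^3 + 11*n^2 + 9*n + 2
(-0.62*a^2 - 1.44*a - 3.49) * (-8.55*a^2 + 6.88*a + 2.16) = 5.301*a^4 + 8.0464*a^3 + 18.5931*a^2 - 27.1216*a - 7.5384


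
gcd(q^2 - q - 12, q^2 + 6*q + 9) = q + 3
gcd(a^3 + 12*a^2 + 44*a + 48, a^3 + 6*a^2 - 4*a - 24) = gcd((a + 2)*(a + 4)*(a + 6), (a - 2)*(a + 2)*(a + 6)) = a^2 + 8*a + 12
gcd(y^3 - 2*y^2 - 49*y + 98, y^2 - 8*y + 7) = y - 7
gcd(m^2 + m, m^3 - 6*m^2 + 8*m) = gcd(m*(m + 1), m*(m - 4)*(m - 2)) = m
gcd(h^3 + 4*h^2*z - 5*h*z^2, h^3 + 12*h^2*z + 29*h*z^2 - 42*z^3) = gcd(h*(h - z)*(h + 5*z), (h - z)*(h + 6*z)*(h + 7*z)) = -h + z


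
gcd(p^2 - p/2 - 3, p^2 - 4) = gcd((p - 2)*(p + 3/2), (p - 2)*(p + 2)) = p - 2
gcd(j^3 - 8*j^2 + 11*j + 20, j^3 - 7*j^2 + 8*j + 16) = j^2 - 3*j - 4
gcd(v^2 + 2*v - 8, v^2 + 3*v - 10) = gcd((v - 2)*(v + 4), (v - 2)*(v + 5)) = v - 2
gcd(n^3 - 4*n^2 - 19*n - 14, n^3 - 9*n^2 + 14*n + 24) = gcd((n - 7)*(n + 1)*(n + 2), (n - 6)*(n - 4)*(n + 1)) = n + 1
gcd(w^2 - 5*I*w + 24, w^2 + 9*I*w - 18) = w + 3*I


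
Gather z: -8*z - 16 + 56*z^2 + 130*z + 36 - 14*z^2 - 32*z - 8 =42*z^2 + 90*z + 12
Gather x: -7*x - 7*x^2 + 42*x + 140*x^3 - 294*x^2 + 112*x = 140*x^3 - 301*x^2 + 147*x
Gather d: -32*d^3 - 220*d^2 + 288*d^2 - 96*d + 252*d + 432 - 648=-32*d^3 + 68*d^2 + 156*d - 216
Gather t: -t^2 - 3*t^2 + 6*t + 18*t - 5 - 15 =-4*t^2 + 24*t - 20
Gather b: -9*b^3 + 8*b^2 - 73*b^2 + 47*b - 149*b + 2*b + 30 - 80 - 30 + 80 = -9*b^3 - 65*b^2 - 100*b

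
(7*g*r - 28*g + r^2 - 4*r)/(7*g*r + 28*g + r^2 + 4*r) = (r - 4)/(r + 4)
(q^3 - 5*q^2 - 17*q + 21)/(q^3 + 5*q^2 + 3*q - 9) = (q - 7)/(q + 3)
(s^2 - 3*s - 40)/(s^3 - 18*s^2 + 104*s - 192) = (s + 5)/(s^2 - 10*s + 24)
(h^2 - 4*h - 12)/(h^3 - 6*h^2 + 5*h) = (h^2 - 4*h - 12)/(h*(h^2 - 6*h + 5))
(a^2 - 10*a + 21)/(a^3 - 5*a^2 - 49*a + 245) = (a - 3)/(a^2 + 2*a - 35)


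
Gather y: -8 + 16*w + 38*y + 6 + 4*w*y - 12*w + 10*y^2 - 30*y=4*w + 10*y^2 + y*(4*w + 8) - 2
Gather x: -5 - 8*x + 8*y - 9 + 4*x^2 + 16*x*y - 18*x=4*x^2 + x*(16*y - 26) + 8*y - 14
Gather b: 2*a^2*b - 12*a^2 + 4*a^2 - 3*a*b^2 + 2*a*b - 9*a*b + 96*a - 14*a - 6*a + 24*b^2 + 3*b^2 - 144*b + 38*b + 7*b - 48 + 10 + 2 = -8*a^2 + 76*a + b^2*(27 - 3*a) + b*(2*a^2 - 7*a - 99) - 36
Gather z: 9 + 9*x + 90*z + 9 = 9*x + 90*z + 18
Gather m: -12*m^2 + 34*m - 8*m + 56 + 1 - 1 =-12*m^2 + 26*m + 56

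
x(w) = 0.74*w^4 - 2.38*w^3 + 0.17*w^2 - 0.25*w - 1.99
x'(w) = 2.96*w^3 - 7.14*w^2 + 0.34*w - 0.25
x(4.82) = 133.65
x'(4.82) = 166.97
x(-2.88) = 107.90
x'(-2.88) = -131.16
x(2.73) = -8.73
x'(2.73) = 7.69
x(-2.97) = 120.18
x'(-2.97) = -141.79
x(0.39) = -2.19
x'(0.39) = -1.03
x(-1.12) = 3.01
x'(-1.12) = -13.75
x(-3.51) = 216.22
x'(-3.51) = -217.41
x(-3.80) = 286.31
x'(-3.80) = -267.06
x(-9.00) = 6604.19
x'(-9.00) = -2739.49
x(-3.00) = 124.49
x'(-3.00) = -145.45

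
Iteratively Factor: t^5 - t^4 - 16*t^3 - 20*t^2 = (t)*(t^4 - t^3 - 16*t^2 - 20*t) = t*(t - 5)*(t^3 + 4*t^2 + 4*t) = t*(t - 5)*(t + 2)*(t^2 + 2*t) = t^2*(t - 5)*(t + 2)*(t + 2)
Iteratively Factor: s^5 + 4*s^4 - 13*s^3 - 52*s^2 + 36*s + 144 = (s + 4)*(s^4 - 13*s^2 + 36) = (s + 3)*(s + 4)*(s^3 - 3*s^2 - 4*s + 12) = (s - 3)*(s + 3)*(s + 4)*(s^2 - 4) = (s - 3)*(s - 2)*(s + 3)*(s + 4)*(s + 2)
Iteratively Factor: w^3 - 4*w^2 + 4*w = (w - 2)*(w^2 - 2*w) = (w - 2)^2*(w)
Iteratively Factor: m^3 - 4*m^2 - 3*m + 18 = (m - 3)*(m^2 - m - 6) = (m - 3)^2*(m + 2)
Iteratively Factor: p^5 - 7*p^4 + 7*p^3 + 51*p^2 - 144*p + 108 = (p - 3)*(p^4 - 4*p^3 - 5*p^2 + 36*p - 36) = (p - 3)^2*(p^3 - p^2 - 8*p + 12) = (p - 3)^2*(p + 3)*(p^2 - 4*p + 4) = (p - 3)^2*(p - 2)*(p + 3)*(p - 2)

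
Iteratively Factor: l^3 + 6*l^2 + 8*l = (l + 4)*(l^2 + 2*l) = l*(l + 4)*(l + 2)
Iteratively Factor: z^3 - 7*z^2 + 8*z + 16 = (z - 4)*(z^2 - 3*z - 4) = (z - 4)^2*(z + 1)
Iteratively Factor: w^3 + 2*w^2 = (w + 2)*(w^2) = w*(w + 2)*(w)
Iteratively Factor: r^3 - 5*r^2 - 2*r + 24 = (r - 4)*(r^2 - r - 6) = (r - 4)*(r - 3)*(r + 2)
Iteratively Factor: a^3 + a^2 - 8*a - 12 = (a - 3)*(a^2 + 4*a + 4) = (a - 3)*(a + 2)*(a + 2)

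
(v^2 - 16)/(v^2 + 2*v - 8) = (v - 4)/(v - 2)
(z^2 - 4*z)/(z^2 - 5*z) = (z - 4)/(z - 5)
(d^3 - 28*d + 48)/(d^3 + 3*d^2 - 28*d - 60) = (d^2 - 6*d + 8)/(d^2 - 3*d - 10)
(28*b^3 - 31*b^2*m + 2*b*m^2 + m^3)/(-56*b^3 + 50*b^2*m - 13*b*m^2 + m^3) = (-7*b^2 + 6*b*m + m^2)/(14*b^2 - 9*b*m + m^2)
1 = 1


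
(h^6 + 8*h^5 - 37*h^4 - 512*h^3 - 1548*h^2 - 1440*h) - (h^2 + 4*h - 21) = h^6 + 8*h^5 - 37*h^4 - 512*h^3 - 1549*h^2 - 1444*h + 21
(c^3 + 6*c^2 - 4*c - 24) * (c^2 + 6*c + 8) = c^5 + 12*c^4 + 40*c^3 - 176*c - 192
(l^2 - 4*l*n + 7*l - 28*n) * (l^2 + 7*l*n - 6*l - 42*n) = l^4 + 3*l^3*n + l^3 - 28*l^2*n^2 + 3*l^2*n - 42*l^2 - 28*l*n^2 - 126*l*n + 1176*n^2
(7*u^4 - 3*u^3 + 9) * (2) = 14*u^4 - 6*u^3 + 18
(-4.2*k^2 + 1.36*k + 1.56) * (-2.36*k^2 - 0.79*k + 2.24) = 9.912*k^4 + 0.1084*k^3 - 14.164*k^2 + 1.814*k + 3.4944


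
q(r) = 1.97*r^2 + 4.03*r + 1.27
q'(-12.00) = -43.25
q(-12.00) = 236.59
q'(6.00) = 27.67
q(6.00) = 96.37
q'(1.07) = 8.25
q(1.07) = 7.84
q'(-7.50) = -25.52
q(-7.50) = 81.86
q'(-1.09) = -0.26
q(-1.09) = -0.78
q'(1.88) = 11.44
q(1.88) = 15.81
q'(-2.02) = -3.93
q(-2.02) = 1.17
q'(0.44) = 5.76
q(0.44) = 3.42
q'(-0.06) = 3.79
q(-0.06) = 1.04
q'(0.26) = 5.05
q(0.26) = 2.45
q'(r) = 3.94*r + 4.03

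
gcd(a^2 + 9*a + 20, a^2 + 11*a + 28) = a + 4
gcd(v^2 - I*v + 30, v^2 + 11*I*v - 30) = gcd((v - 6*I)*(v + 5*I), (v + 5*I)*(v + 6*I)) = v + 5*I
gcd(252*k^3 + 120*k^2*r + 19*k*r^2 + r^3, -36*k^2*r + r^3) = 6*k + r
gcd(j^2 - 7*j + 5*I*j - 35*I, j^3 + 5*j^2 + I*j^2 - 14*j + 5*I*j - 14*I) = 1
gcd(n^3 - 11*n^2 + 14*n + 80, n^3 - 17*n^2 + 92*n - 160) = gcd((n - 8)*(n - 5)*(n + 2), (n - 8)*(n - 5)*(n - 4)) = n^2 - 13*n + 40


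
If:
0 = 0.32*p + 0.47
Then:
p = -1.47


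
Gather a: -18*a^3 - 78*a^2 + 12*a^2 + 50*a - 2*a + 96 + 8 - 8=-18*a^3 - 66*a^2 + 48*a + 96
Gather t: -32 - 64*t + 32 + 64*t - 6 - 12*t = -12*t - 6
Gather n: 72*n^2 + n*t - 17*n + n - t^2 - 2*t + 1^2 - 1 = 72*n^2 + n*(t - 16) - t^2 - 2*t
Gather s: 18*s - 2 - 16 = 18*s - 18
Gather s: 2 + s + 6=s + 8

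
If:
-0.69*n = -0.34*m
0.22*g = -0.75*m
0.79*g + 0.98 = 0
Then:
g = -1.24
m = 0.36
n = 0.18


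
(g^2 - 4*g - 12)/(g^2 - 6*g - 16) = (g - 6)/(g - 8)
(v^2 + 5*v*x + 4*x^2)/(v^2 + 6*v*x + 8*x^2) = (v + x)/(v + 2*x)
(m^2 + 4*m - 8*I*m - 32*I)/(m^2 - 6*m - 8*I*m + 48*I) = (m + 4)/(m - 6)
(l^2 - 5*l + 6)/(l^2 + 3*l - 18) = (l - 2)/(l + 6)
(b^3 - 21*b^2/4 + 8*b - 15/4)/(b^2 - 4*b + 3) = b - 5/4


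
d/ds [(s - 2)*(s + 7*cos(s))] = s + (2 - s)*(7*sin(s) - 1) + 7*cos(s)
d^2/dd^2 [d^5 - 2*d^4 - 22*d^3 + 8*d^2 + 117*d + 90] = 20*d^3 - 24*d^2 - 132*d + 16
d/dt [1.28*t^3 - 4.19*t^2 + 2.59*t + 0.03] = 3.84*t^2 - 8.38*t + 2.59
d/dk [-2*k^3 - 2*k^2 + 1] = 2*k*(-3*k - 2)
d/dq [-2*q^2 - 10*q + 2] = -4*q - 10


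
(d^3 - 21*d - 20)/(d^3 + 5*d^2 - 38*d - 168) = (d^2 - 4*d - 5)/(d^2 + d - 42)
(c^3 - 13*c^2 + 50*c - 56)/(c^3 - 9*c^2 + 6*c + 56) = (c - 2)/(c + 2)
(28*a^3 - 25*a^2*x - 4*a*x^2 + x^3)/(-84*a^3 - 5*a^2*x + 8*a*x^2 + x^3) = (7*a^2 - 8*a*x + x^2)/(-21*a^2 + 4*a*x + x^2)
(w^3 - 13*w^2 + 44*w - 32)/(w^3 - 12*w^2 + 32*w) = (w - 1)/w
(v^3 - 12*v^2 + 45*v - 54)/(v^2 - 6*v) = v - 6 + 9/v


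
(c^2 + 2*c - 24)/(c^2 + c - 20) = (c + 6)/(c + 5)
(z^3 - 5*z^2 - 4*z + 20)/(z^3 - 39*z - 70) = (z^2 - 7*z + 10)/(z^2 - 2*z - 35)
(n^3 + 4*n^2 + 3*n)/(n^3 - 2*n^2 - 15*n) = (n + 1)/(n - 5)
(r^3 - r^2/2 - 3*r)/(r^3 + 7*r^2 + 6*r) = (r^2 - r/2 - 3)/(r^2 + 7*r + 6)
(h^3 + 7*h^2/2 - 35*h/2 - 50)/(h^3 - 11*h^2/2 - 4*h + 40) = (h + 5)/(h - 4)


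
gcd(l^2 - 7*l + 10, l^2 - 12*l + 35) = l - 5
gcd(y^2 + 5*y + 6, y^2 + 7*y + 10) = y + 2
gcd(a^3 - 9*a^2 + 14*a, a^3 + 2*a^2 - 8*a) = a^2 - 2*a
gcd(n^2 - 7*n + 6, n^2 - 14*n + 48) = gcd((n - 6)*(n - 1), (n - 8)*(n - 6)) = n - 6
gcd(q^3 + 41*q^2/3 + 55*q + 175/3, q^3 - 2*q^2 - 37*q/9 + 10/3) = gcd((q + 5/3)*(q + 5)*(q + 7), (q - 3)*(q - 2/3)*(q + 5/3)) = q + 5/3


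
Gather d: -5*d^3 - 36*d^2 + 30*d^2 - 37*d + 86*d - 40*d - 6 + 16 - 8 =-5*d^3 - 6*d^2 + 9*d + 2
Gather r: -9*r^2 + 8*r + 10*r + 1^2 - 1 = -9*r^2 + 18*r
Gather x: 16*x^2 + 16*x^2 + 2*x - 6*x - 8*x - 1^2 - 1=32*x^2 - 12*x - 2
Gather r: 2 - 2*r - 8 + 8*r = 6*r - 6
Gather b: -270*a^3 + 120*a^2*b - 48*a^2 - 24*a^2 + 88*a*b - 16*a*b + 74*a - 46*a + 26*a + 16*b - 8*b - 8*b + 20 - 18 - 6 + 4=-270*a^3 - 72*a^2 + 54*a + b*(120*a^2 + 72*a)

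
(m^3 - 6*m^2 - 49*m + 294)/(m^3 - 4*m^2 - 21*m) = (m^2 + m - 42)/(m*(m + 3))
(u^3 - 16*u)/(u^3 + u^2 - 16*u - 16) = u/(u + 1)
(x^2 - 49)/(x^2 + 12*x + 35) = (x - 7)/(x + 5)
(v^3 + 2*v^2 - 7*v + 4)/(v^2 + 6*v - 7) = (v^2 + 3*v - 4)/(v + 7)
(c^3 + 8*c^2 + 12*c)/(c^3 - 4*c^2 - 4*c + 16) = c*(c + 6)/(c^2 - 6*c + 8)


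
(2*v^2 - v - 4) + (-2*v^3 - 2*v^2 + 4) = -2*v^3 - v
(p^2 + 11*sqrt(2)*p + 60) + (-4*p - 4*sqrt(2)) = p^2 - 4*p + 11*sqrt(2)*p - 4*sqrt(2) + 60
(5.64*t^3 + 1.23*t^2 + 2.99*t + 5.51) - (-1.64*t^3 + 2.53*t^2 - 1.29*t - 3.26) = 7.28*t^3 - 1.3*t^2 + 4.28*t + 8.77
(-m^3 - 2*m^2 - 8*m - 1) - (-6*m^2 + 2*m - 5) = -m^3 + 4*m^2 - 10*m + 4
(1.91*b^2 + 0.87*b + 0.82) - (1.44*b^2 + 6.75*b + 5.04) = 0.47*b^2 - 5.88*b - 4.22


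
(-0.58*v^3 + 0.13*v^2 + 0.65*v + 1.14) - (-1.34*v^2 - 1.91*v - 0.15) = -0.58*v^3 + 1.47*v^2 + 2.56*v + 1.29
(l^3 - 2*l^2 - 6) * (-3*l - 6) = -3*l^4 + 12*l^2 + 18*l + 36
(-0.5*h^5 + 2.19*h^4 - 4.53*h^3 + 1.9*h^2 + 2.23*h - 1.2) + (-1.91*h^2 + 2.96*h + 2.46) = -0.5*h^5 + 2.19*h^4 - 4.53*h^3 - 0.01*h^2 + 5.19*h + 1.26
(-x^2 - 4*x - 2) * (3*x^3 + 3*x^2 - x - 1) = -3*x^5 - 15*x^4 - 17*x^3 - x^2 + 6*x + 2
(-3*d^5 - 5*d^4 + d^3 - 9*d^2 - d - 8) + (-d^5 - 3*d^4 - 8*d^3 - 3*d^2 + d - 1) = -4*d^5 - 8*d^4 - 7*d^3 - 12*d^2 - 9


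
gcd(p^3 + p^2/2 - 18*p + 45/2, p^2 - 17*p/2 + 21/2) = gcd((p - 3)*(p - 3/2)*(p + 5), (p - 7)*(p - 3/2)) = p - 3/2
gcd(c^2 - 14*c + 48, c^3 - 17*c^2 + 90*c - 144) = c^2 - 14*c + 48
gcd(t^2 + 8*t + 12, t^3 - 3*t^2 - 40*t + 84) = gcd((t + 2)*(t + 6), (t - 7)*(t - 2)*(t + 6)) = t + 6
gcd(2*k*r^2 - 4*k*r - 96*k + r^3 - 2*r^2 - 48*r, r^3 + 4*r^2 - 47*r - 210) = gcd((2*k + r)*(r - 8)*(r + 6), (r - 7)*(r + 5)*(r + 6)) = r + 6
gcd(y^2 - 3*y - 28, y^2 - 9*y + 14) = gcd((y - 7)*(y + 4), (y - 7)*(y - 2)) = y - 7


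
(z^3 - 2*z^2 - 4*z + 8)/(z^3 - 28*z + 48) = (z^2 - 4)/(z^2 + 2*z - 24)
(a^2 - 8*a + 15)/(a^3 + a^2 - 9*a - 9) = (a - 5)/(a^2 + 4*a + 3)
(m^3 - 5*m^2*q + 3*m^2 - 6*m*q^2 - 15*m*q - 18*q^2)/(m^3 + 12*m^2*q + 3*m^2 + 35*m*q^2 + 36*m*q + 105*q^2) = (m^2 - 5*m*q - 6*q^2)/(m^2 + 12*m*q + 35*q^2)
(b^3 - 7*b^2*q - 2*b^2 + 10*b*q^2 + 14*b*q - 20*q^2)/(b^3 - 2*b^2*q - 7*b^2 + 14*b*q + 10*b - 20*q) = (b - 5*q)/(b - 5)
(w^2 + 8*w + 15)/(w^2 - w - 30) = (w + 3)/(w - 6)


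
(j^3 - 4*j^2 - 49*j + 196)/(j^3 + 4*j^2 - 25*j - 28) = (j - 7)/(j + 1)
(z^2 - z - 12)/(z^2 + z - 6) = (z - 4)/(z - 2)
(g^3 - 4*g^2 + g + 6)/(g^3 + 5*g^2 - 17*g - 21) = (g - 2)/(g + 7)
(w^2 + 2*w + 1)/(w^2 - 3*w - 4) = (w + 1)/(w - 4)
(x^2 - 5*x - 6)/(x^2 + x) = (x - 6)/x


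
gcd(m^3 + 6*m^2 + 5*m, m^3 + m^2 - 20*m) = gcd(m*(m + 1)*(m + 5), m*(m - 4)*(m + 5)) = m^2 + 5*m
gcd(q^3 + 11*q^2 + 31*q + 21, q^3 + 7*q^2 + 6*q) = q + 1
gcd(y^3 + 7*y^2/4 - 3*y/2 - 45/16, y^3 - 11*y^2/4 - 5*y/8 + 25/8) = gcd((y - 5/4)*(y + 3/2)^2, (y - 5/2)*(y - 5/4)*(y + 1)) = y - 5/4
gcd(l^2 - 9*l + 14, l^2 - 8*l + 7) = l - 7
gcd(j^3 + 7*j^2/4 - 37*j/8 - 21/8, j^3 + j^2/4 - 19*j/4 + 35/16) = j - 7/4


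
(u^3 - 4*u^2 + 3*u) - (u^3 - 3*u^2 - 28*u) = -u^2 + 31*u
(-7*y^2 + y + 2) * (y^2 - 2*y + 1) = -7*y^4 + 15*y^3 - 7*y^2 - 3*y + 2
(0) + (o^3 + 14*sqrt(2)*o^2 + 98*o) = o^3 + 14*sqrt(2)*o^2 + 98*o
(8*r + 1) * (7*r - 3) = 56*r^2 - 17*r - 3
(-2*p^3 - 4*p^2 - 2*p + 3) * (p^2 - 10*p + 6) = -2*p^5 + 16*p^4 + 26*p^3 - p^2 - 42*p + 18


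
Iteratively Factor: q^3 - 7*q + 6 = (q - 1)*(q^2 + q - 6) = (q - 1)*(q + 3)*(q - 2)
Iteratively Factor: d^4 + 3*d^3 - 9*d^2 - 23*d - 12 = (d - 3)*(d^3 + 6*d^2 + 9*d + 4) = (d - 3)*(d + 1)*(d^2 + 5*d + 4) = (d - 3)*(d + 1)*(d + 4)*(d + 1)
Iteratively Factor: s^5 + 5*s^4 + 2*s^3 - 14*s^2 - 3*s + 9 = (s + 3)*(s^4 + 2*s^3 - 4*s^2 - 2*s + 3) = (s - 1)*(s + 3)*(s^3 + 3*s^2 - s - 3) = (s - 1)*(s + 3)^2*(s^2 - 1) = (s - 1)*(s + 1)*(s + 3)^2*(s - 1)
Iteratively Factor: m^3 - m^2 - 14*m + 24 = (m + 4)*(m^2 - 5*m + 6) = (m - 2)*(m + 4)*(m - 3)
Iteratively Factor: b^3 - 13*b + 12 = (b + 4)*(b^2 - 4*b + 3) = (b - 1)*(b + 4)*(b - 3)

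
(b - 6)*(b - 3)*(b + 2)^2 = b^4 - 5*b^3 - 14*b^2 + 36*b + 72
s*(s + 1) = s^2 + s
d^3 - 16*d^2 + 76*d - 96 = (d - 8)*(d - 6)*(d - 2)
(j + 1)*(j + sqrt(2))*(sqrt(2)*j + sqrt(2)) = sqrt(2)*j^3 + 2*j^2 + 2*sqrt(2)*j^2 + sqrt(2)*j + 4*j + 2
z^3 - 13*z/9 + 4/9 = (z - 1)*(z - 1/3)*(z + 4/3)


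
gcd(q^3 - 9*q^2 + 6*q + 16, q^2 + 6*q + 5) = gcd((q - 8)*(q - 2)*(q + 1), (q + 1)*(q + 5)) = q + 1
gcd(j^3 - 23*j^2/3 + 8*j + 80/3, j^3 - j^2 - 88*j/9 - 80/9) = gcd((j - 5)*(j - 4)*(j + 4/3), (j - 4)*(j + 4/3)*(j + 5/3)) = j^2 - 8*j/3 - 16/3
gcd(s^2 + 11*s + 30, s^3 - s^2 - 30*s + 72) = s + 6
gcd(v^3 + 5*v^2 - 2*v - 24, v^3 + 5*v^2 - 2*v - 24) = v^3 + 5*v^2 - 2*v - 24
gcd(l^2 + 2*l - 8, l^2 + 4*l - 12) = l - 2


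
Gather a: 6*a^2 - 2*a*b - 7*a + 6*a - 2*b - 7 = 6*a^2 + a*(-2*b - 1) - 2*b - 7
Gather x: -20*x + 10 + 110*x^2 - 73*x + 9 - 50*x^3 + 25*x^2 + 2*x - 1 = -50*x^3 + 135*x^2 - 91*x + 18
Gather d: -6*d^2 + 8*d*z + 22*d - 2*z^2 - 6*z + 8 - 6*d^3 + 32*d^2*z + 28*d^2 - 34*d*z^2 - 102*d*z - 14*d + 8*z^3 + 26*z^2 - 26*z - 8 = -6*d^3 + d^2*(32*z + 22) + d*(-34*z^2 - 94*z + 8) + 8*z^3 + 24*z^2 - 32*z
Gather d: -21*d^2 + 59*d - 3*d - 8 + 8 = -21*d^2 + 56*d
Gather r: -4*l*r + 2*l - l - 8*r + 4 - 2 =l + r*(-4*l - 8) + 2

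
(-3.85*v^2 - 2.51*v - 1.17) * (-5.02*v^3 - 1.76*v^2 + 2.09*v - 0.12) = 19.327*v^5 + 19.3762*v^4 + 2.2445*v^3 - 2.7247*v^2 - 2.1441*v + 0.1404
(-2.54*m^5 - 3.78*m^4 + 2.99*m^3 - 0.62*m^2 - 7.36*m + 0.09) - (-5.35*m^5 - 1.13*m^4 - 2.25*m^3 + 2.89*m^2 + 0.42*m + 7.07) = 2.81*m^5 - 2.65*m^4 + 5.24*m^3 - 3.51*m^2 - 7.78*m - 6.98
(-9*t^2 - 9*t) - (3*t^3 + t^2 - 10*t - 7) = -3*t^3 - 10*t^2 + t + 7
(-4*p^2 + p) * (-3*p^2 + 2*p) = 12*p^4 - 11*p^3 + 2*p^2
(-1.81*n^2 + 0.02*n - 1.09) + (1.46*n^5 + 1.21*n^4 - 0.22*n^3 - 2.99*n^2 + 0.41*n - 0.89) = 1.46*n^5 + 1.21*n^4 - 0.22*n^3 - 4.8*n^2 + 0.43*n - 1.98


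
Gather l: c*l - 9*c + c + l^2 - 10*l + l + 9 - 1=-8*c + l^2 + l*(c - 9) + 8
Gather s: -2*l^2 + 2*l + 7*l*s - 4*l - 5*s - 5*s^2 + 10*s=-2*l^2 - 2*l - 5*s^2 + s*(7*l + 5)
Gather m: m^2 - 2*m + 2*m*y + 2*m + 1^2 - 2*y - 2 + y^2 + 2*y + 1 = m^2 + 2*m*y + y^2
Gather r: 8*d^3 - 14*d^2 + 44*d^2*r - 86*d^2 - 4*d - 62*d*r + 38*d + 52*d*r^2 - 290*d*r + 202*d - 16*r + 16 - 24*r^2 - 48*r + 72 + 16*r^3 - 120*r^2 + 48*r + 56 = 8*d^3 - 100*d^2 + 236*d + 16*r^3 + r^2*(52*d - 144) + r*(44*d^2 - 352*d - 16) + 144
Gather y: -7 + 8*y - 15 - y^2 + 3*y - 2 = -y^2 + 11*y - 24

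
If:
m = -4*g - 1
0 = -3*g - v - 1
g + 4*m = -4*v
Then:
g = -8/27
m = 5/27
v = -1/9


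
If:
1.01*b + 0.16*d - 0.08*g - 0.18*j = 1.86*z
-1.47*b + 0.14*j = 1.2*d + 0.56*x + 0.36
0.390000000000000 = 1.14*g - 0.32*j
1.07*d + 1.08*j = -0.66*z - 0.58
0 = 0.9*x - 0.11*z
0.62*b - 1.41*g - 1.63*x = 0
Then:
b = 2.11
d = -2.72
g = 0.83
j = 1.73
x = 0.09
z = 0.71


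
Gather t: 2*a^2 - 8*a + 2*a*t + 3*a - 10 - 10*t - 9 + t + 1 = 2*a^2 - 5*a + t*(2*a - 9) - 18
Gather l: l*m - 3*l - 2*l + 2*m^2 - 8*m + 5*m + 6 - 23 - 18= l*(m - 5) + 2*m^2 - 3*m - 35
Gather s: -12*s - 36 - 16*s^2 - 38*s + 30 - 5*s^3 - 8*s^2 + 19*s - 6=-5*s^3 - 24*s^2 - 31*s - 12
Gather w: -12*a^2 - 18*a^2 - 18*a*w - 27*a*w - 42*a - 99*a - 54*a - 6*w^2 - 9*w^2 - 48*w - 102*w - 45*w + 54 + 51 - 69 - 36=-30*a^2 - 195*a - 15*w^2 + w*(-45*a - 195)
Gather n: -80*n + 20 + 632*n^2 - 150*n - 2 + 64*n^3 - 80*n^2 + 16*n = 64*n^3 + 552*n^2 - 214*n + 18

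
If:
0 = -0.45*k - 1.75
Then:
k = -3.89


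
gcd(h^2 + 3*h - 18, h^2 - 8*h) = 1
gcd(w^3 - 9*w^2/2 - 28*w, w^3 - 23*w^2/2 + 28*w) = w^2 - 8*w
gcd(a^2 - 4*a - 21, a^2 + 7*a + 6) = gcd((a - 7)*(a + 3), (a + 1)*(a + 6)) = 1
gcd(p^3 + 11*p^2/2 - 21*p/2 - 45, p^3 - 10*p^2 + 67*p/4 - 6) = 1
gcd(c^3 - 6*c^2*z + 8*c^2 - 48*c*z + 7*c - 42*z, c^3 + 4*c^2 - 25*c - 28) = c^2 + 8*c + 7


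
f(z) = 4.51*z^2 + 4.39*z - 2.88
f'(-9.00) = -76.79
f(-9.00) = 322.92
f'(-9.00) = -76.79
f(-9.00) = 322.92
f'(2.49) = 26.85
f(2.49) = 36.01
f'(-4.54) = -36.56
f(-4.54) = 70.15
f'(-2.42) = -17.44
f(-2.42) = 12.91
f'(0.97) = 13.14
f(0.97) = 5.62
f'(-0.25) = 2.14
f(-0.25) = -3.70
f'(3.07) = 32.08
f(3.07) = 53.10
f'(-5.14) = -41.97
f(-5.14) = 93.71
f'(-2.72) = -20.14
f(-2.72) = 18.55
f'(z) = 9.02*z + 4.39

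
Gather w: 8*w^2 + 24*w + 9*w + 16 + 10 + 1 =8*w^2 + 33*w + 27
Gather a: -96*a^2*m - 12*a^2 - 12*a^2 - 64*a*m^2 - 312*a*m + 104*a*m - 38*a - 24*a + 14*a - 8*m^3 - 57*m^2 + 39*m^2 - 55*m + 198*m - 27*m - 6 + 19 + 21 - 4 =a^2*(-96*m - 24) + a*(-64*m^2 - 208*m - 48) - 8*m^3 - 18*m^2 + 116*m + 30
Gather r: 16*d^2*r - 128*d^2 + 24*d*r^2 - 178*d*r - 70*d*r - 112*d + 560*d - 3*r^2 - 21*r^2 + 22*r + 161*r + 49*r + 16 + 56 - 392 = -128*d^2 + 448*d + r^2*(24*d - 24) + r*(16*d^2 - 248*d + 232) - 320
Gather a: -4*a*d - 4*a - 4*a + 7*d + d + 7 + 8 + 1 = a*(-4*d - 8) + 8*d + 16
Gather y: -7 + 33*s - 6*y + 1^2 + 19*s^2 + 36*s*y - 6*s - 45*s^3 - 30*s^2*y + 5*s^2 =-45*s^3 + 24*s^2 + 27*s + y*(-30*s^2 + 36*s - 6) - 6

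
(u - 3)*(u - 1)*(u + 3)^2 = u^4 + 2*u^3 - 12*u^2 - 18*u + 27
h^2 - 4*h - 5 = (h - 5)*(h + 1)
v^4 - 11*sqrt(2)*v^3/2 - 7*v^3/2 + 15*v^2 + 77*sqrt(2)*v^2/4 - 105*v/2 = v*(v - 7/2)*(v - 3*sqrt(2))*(v - 5*sqrt(2)/2)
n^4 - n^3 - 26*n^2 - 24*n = n*(n - 6)*(n + 1)*(n + 4)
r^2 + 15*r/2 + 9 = (r + 3/2)*(r + 6)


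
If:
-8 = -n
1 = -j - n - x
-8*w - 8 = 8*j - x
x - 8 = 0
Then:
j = -17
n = 8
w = 17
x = 8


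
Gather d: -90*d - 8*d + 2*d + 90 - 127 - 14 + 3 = -96*d - 48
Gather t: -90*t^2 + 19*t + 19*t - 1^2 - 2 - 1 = -90*t^2 + 38*t - 4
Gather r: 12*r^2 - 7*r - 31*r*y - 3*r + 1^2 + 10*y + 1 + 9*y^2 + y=12*r^2 + r*(-31*y - 10) + 9*y^2 + 11*y + 2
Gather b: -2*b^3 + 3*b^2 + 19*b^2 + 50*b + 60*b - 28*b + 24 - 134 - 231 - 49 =-2*b^3 + 22*b^2 + 82*b - 390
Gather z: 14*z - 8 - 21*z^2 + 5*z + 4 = -21*z^2 + 19*z - 4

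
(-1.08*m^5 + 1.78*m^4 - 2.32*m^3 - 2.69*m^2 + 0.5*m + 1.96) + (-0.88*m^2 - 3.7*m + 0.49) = -1.08*m^5 + 1.78*m^4 - 2.32*m^3 - 3.57*m^2 - 3.2*m + 2.45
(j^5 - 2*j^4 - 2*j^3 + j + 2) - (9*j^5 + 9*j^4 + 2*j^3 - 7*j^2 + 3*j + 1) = -8*j^5 - 11*j^4 - 4*j^3 + 7*j^2 - 2*j + 1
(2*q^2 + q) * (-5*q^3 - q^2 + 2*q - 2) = -10*q^5 - 7*q^4 + 3*q^3 - 2*q^2 - 2*q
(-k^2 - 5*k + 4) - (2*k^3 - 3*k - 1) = -2*k^3 - k^2 - 2*k + 5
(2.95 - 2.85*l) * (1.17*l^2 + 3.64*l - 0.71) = -3.3345*l^3 - 6.9225*l^2 + 12.7615*l - 2.0945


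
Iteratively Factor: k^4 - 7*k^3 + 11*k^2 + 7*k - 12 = (k - 1)*(k^3 - 6*k^2 + 5*k + 12) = (k - 3)*(k - 1)*(k^2 - 3*k - 4) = (k - 3)*(k - 1)*(k + 1)*(k - 4)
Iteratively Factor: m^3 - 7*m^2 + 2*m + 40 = (m - 5)*(m^2 - 2*m - 8) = (m - 5)*(m - 4)*(m + 2)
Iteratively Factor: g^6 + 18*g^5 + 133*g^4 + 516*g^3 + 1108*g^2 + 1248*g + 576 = (g + 4)*(g^5 + 14*g^4 + 77*g^3 + 208*g^2 + 276*g + 144) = (g + 2)*(g + 4)*(g^4 + 12*g^3 + 53*g^2 + 102*g + 72) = (g + 2)^2*(g + 4)*(g^3 + 10*g^2 + 33*g + 36) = (g + 2)^2*(g + 4)^2*(g^2 + 6*g + 9) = (g + 2)^2*(g + 3)*(g + 4)^2*(g + 3)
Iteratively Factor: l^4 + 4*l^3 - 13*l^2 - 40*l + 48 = (l + 4)*(l^3 - 13*l + 12) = (l + 4)^2*(l^2 - 4*l + 3) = (l - 3)*(l + 4)^2*(l - 1)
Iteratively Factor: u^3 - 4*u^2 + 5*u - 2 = (u - 2)*(u^2 - 2*u + 1) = (u - 2)*(u - 1)*(u - 1)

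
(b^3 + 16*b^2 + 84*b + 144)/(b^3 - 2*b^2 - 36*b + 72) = (b^2 + 10*b + 24)/(b^2 - 8*b + 12)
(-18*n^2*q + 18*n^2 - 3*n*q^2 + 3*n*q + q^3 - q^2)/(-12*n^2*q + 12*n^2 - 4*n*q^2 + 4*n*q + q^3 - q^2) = (3*n + q)/(2*n + q)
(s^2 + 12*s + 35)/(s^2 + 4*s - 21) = (s + 5)/(s - 3)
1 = 1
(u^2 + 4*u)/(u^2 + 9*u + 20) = u/(u + 5)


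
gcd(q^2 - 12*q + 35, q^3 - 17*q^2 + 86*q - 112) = q - 7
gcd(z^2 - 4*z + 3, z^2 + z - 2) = z - 1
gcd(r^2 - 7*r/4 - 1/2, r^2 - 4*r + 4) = r - 2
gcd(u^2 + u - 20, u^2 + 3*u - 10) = u + 5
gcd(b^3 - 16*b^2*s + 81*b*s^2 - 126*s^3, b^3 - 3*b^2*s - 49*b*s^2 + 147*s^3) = b^2 - 10*b*s + 21*s^2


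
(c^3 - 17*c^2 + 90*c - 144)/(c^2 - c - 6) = (c^2 - 14*c + 48)/(c + 2)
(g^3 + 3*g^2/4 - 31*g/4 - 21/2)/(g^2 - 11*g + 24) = (4*g^2 + 15*g + 14)/(4*(g - 8))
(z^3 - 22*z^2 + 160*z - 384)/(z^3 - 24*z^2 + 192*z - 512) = (z - 6)/(z - 8)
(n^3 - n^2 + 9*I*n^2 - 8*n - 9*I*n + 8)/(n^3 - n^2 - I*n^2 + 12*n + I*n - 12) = (n^2 + 9*I*n - 8)/(n^2 - I*n + 12)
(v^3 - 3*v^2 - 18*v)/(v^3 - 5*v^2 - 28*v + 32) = v*(v^2 - 3*v - 18)/(v^3 - 5*v^2 - 28*v + 32)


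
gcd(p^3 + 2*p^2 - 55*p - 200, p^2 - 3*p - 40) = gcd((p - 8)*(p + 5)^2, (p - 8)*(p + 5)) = p^2 - 3*p - 40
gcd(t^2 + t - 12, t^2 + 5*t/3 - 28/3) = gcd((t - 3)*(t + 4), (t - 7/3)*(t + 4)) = t + 4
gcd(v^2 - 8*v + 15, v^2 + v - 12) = v - 3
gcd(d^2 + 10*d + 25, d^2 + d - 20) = d + 5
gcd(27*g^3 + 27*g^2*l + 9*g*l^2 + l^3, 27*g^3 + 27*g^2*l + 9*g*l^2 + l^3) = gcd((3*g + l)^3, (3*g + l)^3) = 27*g^3 + 27*g^2*l + 9*g*l^2 + l^3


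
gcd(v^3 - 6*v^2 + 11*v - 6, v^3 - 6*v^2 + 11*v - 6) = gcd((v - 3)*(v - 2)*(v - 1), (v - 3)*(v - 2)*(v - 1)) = v^3 - 6*v^2 + 11*v - 6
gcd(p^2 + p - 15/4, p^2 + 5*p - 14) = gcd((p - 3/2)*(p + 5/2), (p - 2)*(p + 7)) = 1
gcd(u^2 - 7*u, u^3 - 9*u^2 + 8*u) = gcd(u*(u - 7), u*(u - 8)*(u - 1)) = u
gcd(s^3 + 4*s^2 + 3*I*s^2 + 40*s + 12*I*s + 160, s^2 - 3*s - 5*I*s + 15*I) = s - 5*I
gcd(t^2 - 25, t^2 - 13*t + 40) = t - 5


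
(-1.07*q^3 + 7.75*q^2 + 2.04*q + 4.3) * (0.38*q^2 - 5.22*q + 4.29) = -0.4066*q^5 + 8.5304*q^4 - 44.2701*q^3 + 24.2327*q^2 - 13.6944*q + 18.447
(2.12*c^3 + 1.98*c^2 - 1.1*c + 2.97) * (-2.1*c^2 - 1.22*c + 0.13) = -4.452*c^5 - 6.7444*c^4 + 0.17*c^3 - 4.6376*c^2 - 3.7664*c + 0.3861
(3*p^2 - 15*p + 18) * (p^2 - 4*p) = 3*p^4 - 27*p^3 + 78*p^2 - 72*p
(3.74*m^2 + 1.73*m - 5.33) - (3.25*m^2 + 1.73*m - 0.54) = 0.49*m^2 - 4.79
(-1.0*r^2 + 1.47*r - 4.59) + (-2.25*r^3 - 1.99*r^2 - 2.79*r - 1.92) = -2.25*r^3 - 2.99*r^2 - 1.32*r - 6.51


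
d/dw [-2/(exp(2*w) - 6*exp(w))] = 4*(exp(w) - 3)*exp(-w)/(exp(w) - 6)^2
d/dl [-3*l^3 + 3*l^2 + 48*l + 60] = -9*l^2 + 6*l + 48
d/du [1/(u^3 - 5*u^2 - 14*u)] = (-3*u^2 + 10*u + 14)/(u^2*(-u^2 + 5*u + 14)^2)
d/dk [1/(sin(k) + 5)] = -cos(k)/(sin(k) + 5)^2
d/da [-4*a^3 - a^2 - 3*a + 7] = -12*a^2 - 2*a - 3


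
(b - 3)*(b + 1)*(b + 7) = b^3 + 5*b^2 - 17*b - 21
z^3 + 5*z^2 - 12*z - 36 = (z - 3)*(z + 2)*(z + 6)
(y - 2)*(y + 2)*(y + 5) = y^3 + 5*y^2 - 4*y - 20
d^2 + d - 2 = (d - 1)*(d + 2)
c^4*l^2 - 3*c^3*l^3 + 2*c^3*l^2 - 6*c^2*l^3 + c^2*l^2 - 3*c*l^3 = c*(c - 3*l)*(c*l + l)^2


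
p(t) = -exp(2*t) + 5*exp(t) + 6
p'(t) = -2*exp(2*t) + 5*exp(t)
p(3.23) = -506.66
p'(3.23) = -1151.72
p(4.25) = -4558.24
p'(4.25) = -9479.01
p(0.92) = 12.25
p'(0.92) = -0.05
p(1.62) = 5.73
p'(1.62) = -25.80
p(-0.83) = 7.99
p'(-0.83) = 1.80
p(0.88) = 12.24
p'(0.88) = 0.43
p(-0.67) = 8.30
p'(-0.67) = 2.03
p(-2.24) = 6.52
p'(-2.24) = 0.51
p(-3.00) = 6.25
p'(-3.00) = 0.24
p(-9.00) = 6.00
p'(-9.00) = 0.00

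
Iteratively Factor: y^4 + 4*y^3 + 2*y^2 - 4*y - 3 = (y + 3)*(y^3 + y^2 - y - 1) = (y + 1)*(y + 3)*(y^2 - 1) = (y - 1)*(y + 1)*(y + 3)*(y + 1)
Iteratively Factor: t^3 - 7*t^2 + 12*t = (t)*(t^2 - 7*t + 12) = t*(t - 3)*(t - 4)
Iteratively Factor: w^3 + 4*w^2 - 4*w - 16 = (w + 2)*(w^2 + 2*w - 8) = (w - 2)*(w + 2)*(w + 4)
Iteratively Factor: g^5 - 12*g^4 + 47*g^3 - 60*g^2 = (g - 3)*(g^4 - 9*g^3 + 20*g^2) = g*(g - 3)*(g^3 - 9*g^2 + 20*g) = g*(g - 4)*(g - 3)*(g^2 - 5*g) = g^2*(g - 4)*(g - 3)*(g - 5)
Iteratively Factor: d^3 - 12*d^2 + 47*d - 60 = (d - 5)*(d^2 - 7*d + 12) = (d - 5)*(d - 3)*(d - 4)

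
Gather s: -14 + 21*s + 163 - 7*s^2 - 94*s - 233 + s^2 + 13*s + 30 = -6*s^2 - 60*s - 54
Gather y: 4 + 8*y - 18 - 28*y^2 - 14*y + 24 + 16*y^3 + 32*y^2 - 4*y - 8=16*y^3 + 4*y^2 - 10*y + 2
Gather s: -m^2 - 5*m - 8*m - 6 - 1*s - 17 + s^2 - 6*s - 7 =-m^2 - 13*m + s^2 - 7*s - 30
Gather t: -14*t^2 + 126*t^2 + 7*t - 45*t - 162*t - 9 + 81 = 112*t^2 - 200*t + 72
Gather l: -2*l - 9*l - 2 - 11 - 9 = -11*l - 22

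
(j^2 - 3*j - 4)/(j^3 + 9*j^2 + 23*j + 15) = (j - 4)/(j^2 + 8*j + 15)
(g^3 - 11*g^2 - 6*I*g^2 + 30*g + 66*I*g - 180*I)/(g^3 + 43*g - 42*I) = (g^2 - 11*g + 30)/(g^2 + 6*I*g + 7)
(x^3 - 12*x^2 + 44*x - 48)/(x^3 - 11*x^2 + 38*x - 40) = (x - 6)/(x - 5)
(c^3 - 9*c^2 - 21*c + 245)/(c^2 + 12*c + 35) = (c^2 - 14*c + 49)/(c + 7)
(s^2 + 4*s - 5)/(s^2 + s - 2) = (s + 5)/(s + 2)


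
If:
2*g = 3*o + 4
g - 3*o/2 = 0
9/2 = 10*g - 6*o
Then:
No Solution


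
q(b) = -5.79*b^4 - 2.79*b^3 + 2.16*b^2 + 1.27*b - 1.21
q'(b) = -23.16*b^3 - 8.37*b^2 + 4.32*b + 1.27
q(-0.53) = -1.32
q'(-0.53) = 0.08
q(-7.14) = -13932.36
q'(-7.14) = 7973.83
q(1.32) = -19.77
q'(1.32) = -60.88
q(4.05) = -1703.73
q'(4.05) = -1657.04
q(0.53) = -0.80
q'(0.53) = -2.24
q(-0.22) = -1.37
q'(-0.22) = 0.16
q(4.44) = -2447.34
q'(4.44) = -2171.71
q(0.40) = -0.68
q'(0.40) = 0.18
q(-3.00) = -379.24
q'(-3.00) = 538.30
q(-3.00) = -379.24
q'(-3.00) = 538.30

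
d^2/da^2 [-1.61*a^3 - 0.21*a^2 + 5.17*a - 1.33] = -9.66*a - 0.42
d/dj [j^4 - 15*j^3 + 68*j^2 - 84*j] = 4*j^3 - 45*j^2 + 136*j - 84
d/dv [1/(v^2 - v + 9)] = (1 - 2*v)/(v^2 - v + 9)^2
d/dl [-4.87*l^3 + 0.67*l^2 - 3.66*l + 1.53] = -14.61*l^2 + 1.34*l - 3.66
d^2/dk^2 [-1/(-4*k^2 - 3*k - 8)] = 2*(-16*k^2 - 12*k + (8*k + 3)^2 - 32)/(4*k^2 + 3*k + 8)^3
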